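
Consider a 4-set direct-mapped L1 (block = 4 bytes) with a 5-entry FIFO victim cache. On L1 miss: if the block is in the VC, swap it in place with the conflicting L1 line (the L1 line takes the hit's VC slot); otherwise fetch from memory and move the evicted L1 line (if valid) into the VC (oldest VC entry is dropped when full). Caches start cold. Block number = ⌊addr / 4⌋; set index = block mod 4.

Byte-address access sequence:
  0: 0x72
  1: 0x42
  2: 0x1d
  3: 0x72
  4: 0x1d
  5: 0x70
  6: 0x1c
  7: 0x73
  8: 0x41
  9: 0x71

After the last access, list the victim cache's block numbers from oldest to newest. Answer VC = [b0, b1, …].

0: 0x72 (blk 28, set 0) → MISS  vc=[]
1: 0x42 (blk 16, set 0) → MISS  vc=[28]
2: 0x1d (blk 7, set 3) → MISS  vc=[28]
3: 0x72 (blk 28, set 0) → VC-HIT  vc=[16]
4: 0x1d (blk 7, set 3) → L1-HIT  vc=[16]
5: 0x70 (blk 28, set 0) → L1-HIT  vc=[16]
6: 0x1c (blk 7, set 3) → L1-HIT  vc=[16]
7: 0x73 (blk 28, set 0) → L1-HIT  vc=[16]
8: 0x41 (blk 16, set 0) → VC-HIT  vc=[28]
9: 0x71 (blk 28, set 0) → VC-HIT  vc=[16]

VC = [16]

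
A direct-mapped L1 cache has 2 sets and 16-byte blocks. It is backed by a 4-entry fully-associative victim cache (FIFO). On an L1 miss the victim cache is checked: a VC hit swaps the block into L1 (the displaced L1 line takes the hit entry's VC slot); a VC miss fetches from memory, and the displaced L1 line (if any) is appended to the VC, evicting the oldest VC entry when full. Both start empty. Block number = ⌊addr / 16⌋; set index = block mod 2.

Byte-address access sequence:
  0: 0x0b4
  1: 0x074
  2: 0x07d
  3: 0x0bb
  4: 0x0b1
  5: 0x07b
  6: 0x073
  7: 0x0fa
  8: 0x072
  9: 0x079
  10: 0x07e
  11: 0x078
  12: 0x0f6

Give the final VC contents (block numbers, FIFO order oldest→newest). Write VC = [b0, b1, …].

VC = [11, 7]

  [0] addr=0xb4 blk=11 s=1: MISS | VC []
  [1] addr=0x74 blk=7 s=1: MISS | VC [11]
  [2] addr=0x7d blk=7 s=1: L1-HIT | VC [11]
  [3] addr=0xbb blk=11 s=1: VC-HIT | VC [7]
  [4] addr=0xb1 blk=11 s=1: L1-HIT | VC [7]
  [5] addr=0x7b blk=7 s=1: VC-HIT | VC [11]
  [6] addr=0x73 blk=7 s=1: L1-HIT | VC [11]
  [7] addr=0xfa blk=15 s=1: MISS | VC [11, 7]
  [8] addr=0x72 blk=7 s=1: VC-HIT | VC [11, 15]
  [9] addr=0x79 blk=7 s=1: L1-HIT | VC [11, 15]
  [10] addr=0x7e blk=7 s=1: L1-HIT | VC [11, 15]
  [11] addr=0x78 blk=7 s=1: L1-HIT | VC [11, 15]
  [12] addr=0xf6 blk=15 s=1: VC-HIT | VC [11, 7]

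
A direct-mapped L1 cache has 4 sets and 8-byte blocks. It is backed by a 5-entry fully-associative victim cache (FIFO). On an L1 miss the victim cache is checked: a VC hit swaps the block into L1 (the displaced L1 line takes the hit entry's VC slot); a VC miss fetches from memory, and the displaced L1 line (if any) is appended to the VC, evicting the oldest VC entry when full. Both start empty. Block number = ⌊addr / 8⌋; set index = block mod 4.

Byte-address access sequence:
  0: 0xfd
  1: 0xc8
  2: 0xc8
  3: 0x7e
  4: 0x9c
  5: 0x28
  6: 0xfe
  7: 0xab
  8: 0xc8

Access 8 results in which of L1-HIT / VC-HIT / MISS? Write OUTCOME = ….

  [0] addr=0xfd blk=31 s=3: MISS | VC []
  [1] addr=0xc8 blk=25 s=1: MISS | VC []
  [2] addr=0xc8 blk=25 s=1: L1-HIT | VC []
  [3] addr=0x7e blk=15 s=3: MISS | VC [31]
  [4] addr=0x9c blk=19 s=3: MISS | VC [31, 15]
  [5] addr=0x28 blk=5 s=1: MISS | VC [31, 15, 25]
  [6] addr=0xfe blk=31 s=3: VC-HIT | VC [19, 15, 25]
  [7] addr=0xab blk=21 s=1: MISS | VC [19, 15, 25, 5]
  [8] addr=0xc8 blk=25 s=1: VC-HIT | VC [19, 15, 21, 5]

OUTCOME = VC-HIT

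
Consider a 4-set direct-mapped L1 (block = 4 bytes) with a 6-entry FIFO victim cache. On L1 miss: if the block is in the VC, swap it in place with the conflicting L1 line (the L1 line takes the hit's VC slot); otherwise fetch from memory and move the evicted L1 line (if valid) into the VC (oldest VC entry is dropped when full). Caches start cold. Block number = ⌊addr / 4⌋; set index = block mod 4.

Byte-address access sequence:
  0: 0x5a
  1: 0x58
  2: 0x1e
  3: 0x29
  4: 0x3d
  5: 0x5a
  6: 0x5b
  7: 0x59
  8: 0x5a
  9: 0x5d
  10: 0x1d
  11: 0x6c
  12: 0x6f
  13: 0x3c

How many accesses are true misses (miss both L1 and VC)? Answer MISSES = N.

MISSES = 6

0: 0x5a (blk 22, set 2) → MISS  vc=[]
1: 0x58 (blk 22, set 2) → L1-HIT  vc=[]
2: 0x1e (blk 7, set 3) → MISS  vc=[]
3: 0x29 (blk 10, set 2) → MISS  vc=[22]
4: 0x3d (blk 15, set 3) → MISS  vc=[22, 7]
5: 0x5a (blk 22, set 2) → VC-HIT  vc=[10, 7]
6: 0x5b (blk 22, set 2) → L1-HIT  vc=[10, 7]
7: 0x59 (blk 22, set 2) → L1-HIT  vc=[10, 7]
8: 0x5a (blk 22, set 2) → L1-HIT  vc=[10, 7]
9: 0x5d (blk 23, set 3) → MISS  vc=[10, 7, 15]
10: 0x1d (blk 7, set 3) → VC-HIT  vc=[10, 23, 15]
11: 0x6c (blk 27, set 3) → MISS  vc=[10, 23, 15, 7]
12: 0x6f (blk 27, set 3) → L1-HIT  vc=[10, 23, 15, 7]
13: 0x3c (blk 15, set 3) → VC-HIT  vc=[10, 23, 27, 7]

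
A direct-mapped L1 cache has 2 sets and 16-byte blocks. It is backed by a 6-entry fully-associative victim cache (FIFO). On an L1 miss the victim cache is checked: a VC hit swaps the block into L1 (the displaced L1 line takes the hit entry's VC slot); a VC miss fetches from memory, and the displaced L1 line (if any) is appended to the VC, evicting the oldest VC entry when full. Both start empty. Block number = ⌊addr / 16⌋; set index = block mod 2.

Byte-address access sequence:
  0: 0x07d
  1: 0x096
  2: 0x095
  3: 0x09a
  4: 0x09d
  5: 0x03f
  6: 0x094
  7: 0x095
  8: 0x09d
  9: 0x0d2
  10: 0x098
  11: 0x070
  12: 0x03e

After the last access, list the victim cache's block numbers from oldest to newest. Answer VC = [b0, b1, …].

#0 0x7d→b7/s1 MISS; vc=[]
#1 0x96→b9/s1 MISS; vc=[7]
#2 0x95→b9/s1 L1-HIT; vc=[7]
#3 0x9a→b9/s1 L1-HIT; vc=[7]
#4 0x9d→b9/s1 L1-HIT; vc=[7]
#5 0x3f→b3/s1 MISS; vc=[7,9]
#6 0x94→b9/s1 VC-HIT; vc=[7,3]
#7 0x95→b9/s1 L1-HIT; vc=[7,3]
#8 0x9d→b9/s1 L1-HIT; vc=[7,3]
#9 0xd2→b13/s1 MISS; vc=[7,3,9]
#10 0x98→b9/s1 VC-HIT; vc=[7,3,13]
#11 0x70→b7/s1 VC-HIT; vc=[9,3,13]
#12 0x3e→b3/s1 VC-HIT; vc=[9,7,13]

VC = [9, 7, 13]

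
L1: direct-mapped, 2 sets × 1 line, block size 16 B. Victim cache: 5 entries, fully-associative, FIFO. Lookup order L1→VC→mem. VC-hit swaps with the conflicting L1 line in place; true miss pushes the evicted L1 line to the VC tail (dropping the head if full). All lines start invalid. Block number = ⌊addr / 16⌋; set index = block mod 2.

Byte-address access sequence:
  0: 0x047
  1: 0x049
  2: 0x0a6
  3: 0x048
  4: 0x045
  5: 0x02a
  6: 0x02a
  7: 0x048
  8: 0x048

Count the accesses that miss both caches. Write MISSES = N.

MISSES = 3

  [0] addr=0x47 blk=4 s=0: MISS | VC []
  [1] addr=0x49 blk=4 s=0: L1-HIT | VC []
  [2] addr=0xa6 blk=10 s=0: MISS | VC [4]
  [3] addr=0x48 blk=4 s=0: VC-HIT | VC [10]
  [4] addr=0x45 blk=4 s=0: L1-HIT | VC [10]
  [5] addr=0x2a blk=2 s=0: MISS | VC [10, 4]
  [6] addr=0x2a blk=2 s=0: L1-HIT | VC [10, 4]
  [7] addr=0x48 blk=4 s=0: VC-HIT | VC [10, 2]
  [8] addr=0x48 blk=4 s=0: L1-HIT | VC [10, 2]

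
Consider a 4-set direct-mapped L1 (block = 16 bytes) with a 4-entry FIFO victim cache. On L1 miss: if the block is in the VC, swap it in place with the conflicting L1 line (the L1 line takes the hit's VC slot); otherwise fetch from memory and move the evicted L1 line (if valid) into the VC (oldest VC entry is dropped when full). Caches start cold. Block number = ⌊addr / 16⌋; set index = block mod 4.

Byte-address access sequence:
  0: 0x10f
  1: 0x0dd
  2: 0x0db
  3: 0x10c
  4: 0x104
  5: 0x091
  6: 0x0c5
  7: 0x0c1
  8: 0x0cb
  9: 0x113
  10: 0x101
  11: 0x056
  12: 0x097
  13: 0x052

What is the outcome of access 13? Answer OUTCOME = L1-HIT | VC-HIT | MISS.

  [0] addr=0x10f blk=16 s=0: MISS | VC []
  [1] addr=0xdd blk=13 s=1: MISS | VC []
  [2] addr=0xdb blk=13 s=1: L1-HIT | VC []
  [3] addr=0x10c blk=16 s=0: L1-HIT | VC []
  [4] addr=0x104 blk=16 s=0: L1-HIT | VC []
  [5] addr=0x91 blk=9 s=1: MISS | VC [13]
  [6] addr=0xc5 blk=12 s=0: MISS | VC [13, 16]
  [7] addr=0xc1 blk=12 s=0: L1-HIT | VC [13, 16]
  [8] addr=0xcb blk=12 s=0: L1-HIT | VC [13, 16]
  [9] addr=0x113 blk=17 s=1: MISS | VC [13, 16, 9]
  [10] addr=0x101 blk=16 s=0: VC-HIT | VC [13, 12, 9]
  [11] addr=0x56 blk=5 s=1: MISS | VC [13, 12, 9, 17]
  [12] addr=0x97 blk=9 s=1: VC-HIT | VC [13, 12, 5, 17]
  [13] addr=0x52 blk=5 s=1: VC-HIT | VC [13, 12, 9, 17]

OUTCOME = VC-HIT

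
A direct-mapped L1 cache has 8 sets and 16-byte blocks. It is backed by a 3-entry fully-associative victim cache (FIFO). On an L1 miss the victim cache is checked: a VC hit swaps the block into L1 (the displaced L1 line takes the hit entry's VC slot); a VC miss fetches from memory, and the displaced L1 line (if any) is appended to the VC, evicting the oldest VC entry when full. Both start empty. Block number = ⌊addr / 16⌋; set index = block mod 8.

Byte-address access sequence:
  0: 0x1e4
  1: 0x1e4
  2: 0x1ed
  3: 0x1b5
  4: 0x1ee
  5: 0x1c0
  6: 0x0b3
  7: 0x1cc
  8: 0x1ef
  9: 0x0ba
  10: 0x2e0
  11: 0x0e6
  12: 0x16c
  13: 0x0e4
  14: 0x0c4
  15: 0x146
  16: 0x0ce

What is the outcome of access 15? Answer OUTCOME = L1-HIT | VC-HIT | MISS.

  [0] addr=0x1e4 blk=30 s=6: MISS | VC []
  [1] addr=0x1e4 blk=30 s=6: L1-HIT | VC []
  [2] addr=0x1ed blk=30 s=6: L1-HIT | VC []
  [3] addr=0x1b5 blk=27 s=3: MISS | VC []
  [4] addr=0x1ee blk=30 s=6: L1-HIT | VC []
  [5] addr=0x1c0 blk=28 s=4: MISS | VC []
  [6] addr=0xb3 blk=11 s=3: MISS | VC [27]
  [7] addr=0x1cc blk=28 s=4: L1-HIT | VC [27]
  [8] addr=0x1ef blk=30 s=6: L1-HIT | VC [27]
  [9] addr=0xba blk=11 s=3: L1-HIT | VC [27]
  [10] addr=0x2e0 blk=46 s=6: MISS | VC [27, 30]
  [11] addr=0xe6 blk=14 s=6: MISS | VC [27, 30, 46]
  [12] addr=0x16c blk=22 s=6: MISS | VC [30, 46, 14]
  [13] addr=0xe4 blk=14 s=6: VC-HIT | VC [30, 46, 22]
  [14] addr=0xc4 blk=12 s=4: MISS | VC [46, 22, 28]
  [15] addr=0x146 blk=20 s=4: MISS | VC [22, 28, 12]
  [16] addr=0xce blk=12 s=4: VC-HIT | VC [22, 28, 20]

OUTCOME = MISS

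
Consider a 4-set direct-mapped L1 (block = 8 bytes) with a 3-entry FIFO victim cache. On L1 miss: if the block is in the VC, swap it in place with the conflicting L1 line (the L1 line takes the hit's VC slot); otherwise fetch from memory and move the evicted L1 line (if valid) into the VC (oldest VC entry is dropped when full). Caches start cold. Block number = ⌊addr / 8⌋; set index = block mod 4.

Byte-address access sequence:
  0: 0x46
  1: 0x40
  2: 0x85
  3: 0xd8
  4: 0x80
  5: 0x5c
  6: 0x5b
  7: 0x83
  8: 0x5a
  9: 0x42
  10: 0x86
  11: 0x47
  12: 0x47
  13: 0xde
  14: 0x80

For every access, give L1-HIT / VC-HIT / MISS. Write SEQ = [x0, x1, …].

0: 0x46 (blk 8, set 0) → MISS  vc=[]
1: 0x40 (blk 8, set 0) → L1-HIT  vc=[]
2: 0x85 (blk 16, set 0) → MISS  vc=[8]
3: 0xd8 (blk 27, set 3) → MISS  vc=[8]
4: 0x80 (blk 16, set 0) → L1-HIT  vc=[8]
5: 0x5c (blk 11, set 3) → MISS  vc=[8, 27]
6: 0x5b (blk 11, set 3) → L1-HIT  vc=[8, 27]
7: 0x83 (blk 16, set 0) → L1-HIT  vc=[8, 27]
8: 0x5a (blk 11, set 3) → L1-HIT  vc=[8, 27]
9: 0x42 (blk 8, set 0) → VC-HIT  vc=[16, 27]
10: 0x86 (blk 16, set 0) → VC-HIT  vc=[8, 27]
11: 0x47 (blk 8, set 0) → VC-HIT  vc=[16, 27]
12: 0x47 (blk 8, set 0) → L1-HIT  vc=[16, 27]
13: 0xde (blk 27, set 3) → VC-HIT  vc=[16, 11]
14: 0x80 (blk 16, set 0) → VC-HIT  vc=[8, 11]

SEQ = [MISS, L1-HIT, MISS, MISS, L1-HIT, MISS, L1-HIT, L1-HIT, L1-HIT, VC-HIT, VC-HIT, VC-HIT, L1-HIT, VC-HIT, VC-HIT]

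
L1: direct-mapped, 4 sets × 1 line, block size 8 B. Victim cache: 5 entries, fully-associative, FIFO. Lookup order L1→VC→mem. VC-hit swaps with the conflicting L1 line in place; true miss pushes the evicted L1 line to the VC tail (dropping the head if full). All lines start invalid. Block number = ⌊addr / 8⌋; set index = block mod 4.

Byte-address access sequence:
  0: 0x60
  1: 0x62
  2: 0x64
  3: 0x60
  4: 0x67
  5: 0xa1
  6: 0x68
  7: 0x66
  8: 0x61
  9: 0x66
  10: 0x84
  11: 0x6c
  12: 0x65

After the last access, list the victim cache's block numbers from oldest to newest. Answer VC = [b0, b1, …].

VC = [20, 16]

  [0] addr=0x60 blk=12 s=0: MISS | VC []
  [1] addr=0x62 blk=12 s=0: L1-HIT | VC []
  [2] addr=0x64 blk=12 s=0: L1-HIT | VC []
  [3] addr=0x60 blk=12 s=0: L1-HIT | VC []
  [4] addr=0x67 blk=12 s=0: L1-HIT | VC []
  [5] addr=0xa1 blk=20 s=0: MISS | VC [12]
  [6] addr=0x68 blk=13 s=1: MISS | VC [12]
  [7] addr=0x66 blk=12 s=0: VC-HIT | VC [20]
  [8] addr=0x61 blk=12 s=0: L1-HIT | VC [20]
  [9] addr=0x66 blk=12 s=0: L1-HIT | VC [20]
  [10] addr=0x84 blk=16 s=0: MISS | VC [20, 12]
  [11] addr=0x6c blk=13 s=1: L1-HIT | VC [20, 12]
  [12] addr=0x65 blk=12 s=0: VC-HIT | VC [20, 16]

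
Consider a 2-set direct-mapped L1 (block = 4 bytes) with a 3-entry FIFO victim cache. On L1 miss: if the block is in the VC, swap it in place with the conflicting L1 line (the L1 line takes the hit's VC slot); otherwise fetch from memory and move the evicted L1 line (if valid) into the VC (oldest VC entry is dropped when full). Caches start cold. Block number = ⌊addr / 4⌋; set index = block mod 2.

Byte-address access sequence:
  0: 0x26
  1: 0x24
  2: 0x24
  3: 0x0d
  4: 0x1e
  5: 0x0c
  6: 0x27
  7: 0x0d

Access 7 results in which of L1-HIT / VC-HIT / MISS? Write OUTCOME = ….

0: 0x26 (blk 9, set 1) → MISS  vc=[]
1: 0x24 (blk 9, set 1) → L1-HIT  vc=[]
2: 0x24 (blk 9, set 1) → L1-HIT  vc=[]
3: 0xd (blk 3, set 1) → MISS  vc=[9]
4: 0x1e (blk 7, set 1) → MISS  vc=[9, 3]
5: 0xc (blk 3, set 1) → VC-HIT  vc=[9, 7]
6: 0x27 (blk 9, set 1) → VC-HIT  vc=[3, 7]
7: 0xd (blk 3, set 1) → VC-HIT  vc=[9, 7]

OUTCOME = VC-HIT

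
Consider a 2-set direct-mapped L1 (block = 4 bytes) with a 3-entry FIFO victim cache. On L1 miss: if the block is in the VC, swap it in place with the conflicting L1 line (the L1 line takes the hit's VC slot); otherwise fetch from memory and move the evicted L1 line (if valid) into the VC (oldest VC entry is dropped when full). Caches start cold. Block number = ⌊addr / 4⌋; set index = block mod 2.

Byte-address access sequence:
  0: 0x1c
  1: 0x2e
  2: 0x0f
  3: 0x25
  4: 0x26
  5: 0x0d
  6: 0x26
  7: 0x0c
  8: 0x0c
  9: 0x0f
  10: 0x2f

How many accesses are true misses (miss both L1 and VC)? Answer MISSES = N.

MISSES = 4

  [0] addr=0x1c blk=7 s=1: MISS | VC []
  [1] addr=0x2e blk=11 s=1: MISS | VC [7]
  [2] addr=0xf blk=3 s=1: MISS | VC [7, 11]
  [3] addr=0x25 blk=9 s=1: MISS | VC [7, 11, 3]
  [4] addr=0x26 blk=9 s=1: L1-HIT | VC [7, 11, 3]
  [5] addr=0xd blk=3 s=1: VC-HIT | VC [7, 11, 9]
  [6] addr=0x26 blk=9 s=1: VC-HIT | VC [7, 11, 3]
  [7] addr=0xc blk=3 s=1: VC-HIT | VC [7, 11, 9]
  [8] addr=0xc blk=3 s=1: L1-HIT | VC [7, 11, 9]
  [9] addr=0xf blk=3 s=1: L1-HIT | VC [7, 11, 9]
  [10] addr=0x2f blk=11 s=1: VC-HIT | VC [7, 3, 9]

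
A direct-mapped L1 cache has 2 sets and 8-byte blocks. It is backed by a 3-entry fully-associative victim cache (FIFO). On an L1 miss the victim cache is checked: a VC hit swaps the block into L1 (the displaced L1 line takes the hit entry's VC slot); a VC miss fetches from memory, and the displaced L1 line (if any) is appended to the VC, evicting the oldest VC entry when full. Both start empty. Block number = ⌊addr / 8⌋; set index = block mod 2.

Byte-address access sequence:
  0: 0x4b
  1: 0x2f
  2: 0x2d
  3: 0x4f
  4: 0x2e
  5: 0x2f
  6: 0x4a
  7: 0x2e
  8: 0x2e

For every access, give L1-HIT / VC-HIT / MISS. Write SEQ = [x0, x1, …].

SEQ = [MISS, MISS, L1-HIT, VC-HIT, VC-HIT, L1-HIT, VC-HIT, VC-HIT, L1-HIT]

#0 0x4b→b9/s1 MISS; vc=[]
#1 0x2f→b5/s1 MISS; vc=[9]
#2 0x2d→b5/s1 L1-HIT; vc=[9]
#3 0x4f→b9/s1 VC-HIT; vc=[5]
#4 0x2e→b5/s1 VC-HIT; vc=[9]
#5 0x2f→b5/s1 L1-HIT; vc=[9]
#6 0x4a→b9/s1 VC-HIT; vc=[5]
#7 0x2e→b5/s1 VC-HIT; vc=[9]
#8 0x2e→b5/s1 L1-HIT; vc=[9]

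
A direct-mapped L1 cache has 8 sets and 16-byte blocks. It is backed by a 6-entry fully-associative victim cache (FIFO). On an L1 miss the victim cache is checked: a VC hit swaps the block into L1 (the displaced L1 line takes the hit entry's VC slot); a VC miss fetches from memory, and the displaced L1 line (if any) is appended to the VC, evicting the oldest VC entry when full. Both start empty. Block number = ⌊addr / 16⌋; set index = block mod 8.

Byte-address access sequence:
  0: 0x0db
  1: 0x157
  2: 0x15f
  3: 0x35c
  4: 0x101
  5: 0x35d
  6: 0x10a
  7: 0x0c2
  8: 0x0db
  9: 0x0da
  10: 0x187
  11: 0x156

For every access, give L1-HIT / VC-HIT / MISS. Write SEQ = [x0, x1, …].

SEQ = [MISS, MISS, L1-HIT, MISS, MISS, L1-HIT, L1-HIT, MISS, VC-HIT, L1-HIT, MISS, VC-HIT]

0: 0xdb (blk 13, set 5) → MISS  vc=[]
1: 0x157 (blk 21, set 5) → MISS  vc=[13]
2: 0x15f (blk 21, set 5) → L1-HIT  vc=[13]
3: 0x35c (blk 53, set 5) → MISS  vc=[13, 21]
4: 0x101 (blk 16, set 0) → MISS  vc=[13, 21]
5: 0x35d (blk 53, set 5) → L1-HIT  vc=[13, 21]
6: 0x10a (blk 16, set 0) → L1-HIT  vc=[13, 21]
7: 0xc2 (blk 12, set 4) → MISS  vc=[13, 21]
8: 0xdb (blk 13, set 5) → VC-HIT  vc=[53, 21]
9: 0xda (blk 13, set 5) → L1-HIT  vc=[53, 21]
10: 0x187 (blk 24, set 0) → MISS  vc=[53, 21, 16]
11: 0x156 (blk 21, set 5) → VC-HIT  vc=[53, 13, 16]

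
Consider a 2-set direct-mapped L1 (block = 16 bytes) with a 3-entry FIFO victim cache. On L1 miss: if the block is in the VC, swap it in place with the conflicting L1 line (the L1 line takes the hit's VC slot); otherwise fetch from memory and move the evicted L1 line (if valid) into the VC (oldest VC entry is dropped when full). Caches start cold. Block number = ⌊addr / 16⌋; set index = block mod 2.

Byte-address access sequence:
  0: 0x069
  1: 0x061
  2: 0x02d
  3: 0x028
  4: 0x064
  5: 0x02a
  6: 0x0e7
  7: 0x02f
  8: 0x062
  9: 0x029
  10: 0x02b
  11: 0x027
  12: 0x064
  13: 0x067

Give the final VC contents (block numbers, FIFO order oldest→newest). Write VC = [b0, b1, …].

VC = [2, 14]

0: 0x69 (blk 6, set 0) → MISS  vc=[]
1: 0x61 (blk 6, set 0) → L1-HIT  vc=[]
2: 0x2d (blk 2, set 0) → MISS  vc=[6]
3: 0x28 (blk 2, set 0) → L1-HIT  vc=[6]
4: 0x64 (blk 6, set 0) → VC-HIT  vc=[2]
5: 0x2a (blk 2, set 0) → VC-HIT  vc=[6]
6: 0xe7 (blk 14, set 0) → MISS  vc=[6, 2]
7: 0x2f (blk 2, set 0) → VC-HIT  vc=[6, 14]
8: 0x62 (blk 6, set 0) → VC-HIT  vc=[2, 14]
9: 0x29 (blk 2, set 0) → VC-HIT  vc=[6, 14]
10: 0x2b (blk 2, set 0) → L1-HIT  vc=[6, 14]
11: 0x27 (blk 2, set 0) → L1-HIT  vc=[6, 14]
12: 0x64 (blk 6, set 0) → VC-HIT  vc=[2, 14]
13: 0x67 (blk 6, set 0) → L1-HIT  vc=[2, 14]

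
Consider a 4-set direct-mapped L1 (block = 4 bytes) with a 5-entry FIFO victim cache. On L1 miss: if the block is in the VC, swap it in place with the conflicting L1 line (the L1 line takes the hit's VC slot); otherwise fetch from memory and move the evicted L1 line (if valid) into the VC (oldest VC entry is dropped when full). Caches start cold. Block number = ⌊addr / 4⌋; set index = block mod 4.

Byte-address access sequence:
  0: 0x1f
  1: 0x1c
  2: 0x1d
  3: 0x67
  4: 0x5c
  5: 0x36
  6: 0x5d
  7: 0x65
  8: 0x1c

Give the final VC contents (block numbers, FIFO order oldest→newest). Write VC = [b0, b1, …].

VC = [23, 13]

0: 0x1f (blk 7, set 3) → MISS  vc=[]
1: 0x1c (blk 7, set 3) → L1-HIT  vc=[]
2: 0x1d (blk 7, set 3) → L1-HIT  vc=[]
3: 0x67 (blk 25, set 1) → MISS  vc=[]
4: 0x5c (blk 23, set 3) → MISS  vc=[7]
5: 0x36 (blk 13, set 1) → MISS  vc=[7, 25]
6: 0x5d (blk 23, set 3) → L1-HIT  vc=[7, 25]
7: 0x65 (blk 25, set 1) → VC-HIT  vc=[7, 13]
8: 0x1c (blk 7, set 3) → VC-HIT  vc=[23, 13]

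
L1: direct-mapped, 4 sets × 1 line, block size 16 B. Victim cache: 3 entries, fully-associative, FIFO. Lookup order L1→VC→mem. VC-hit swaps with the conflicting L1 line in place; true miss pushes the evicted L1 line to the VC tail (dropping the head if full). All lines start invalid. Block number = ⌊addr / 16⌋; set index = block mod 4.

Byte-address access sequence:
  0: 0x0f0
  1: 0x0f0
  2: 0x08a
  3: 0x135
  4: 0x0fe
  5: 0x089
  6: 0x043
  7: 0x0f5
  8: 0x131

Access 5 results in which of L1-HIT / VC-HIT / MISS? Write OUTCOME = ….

OUTCOME = L1-HIT

  [0] addr=0xf0 blk=15 s=3: MISS | VC []
  [1] addr=0xf0 blk=15 s=3: L1-HIT | VC []
  [2] addr=0x8a blk=8 s=0: MISS | VC []
  [3] addr=0x135 blk=19 s=3: MISS | VC [15]
  [4] addr=0xfe blk=15 s=3: VC-HIT | VC [19]
  [5] addr=0x89 blk=8 s=0: L1-HIT | VC [19]
  [6] addr=0x43 blk=4 s=0: MISS | VC [19, 8]
  [7] addr=0xf5 blk=15 s=3: L1-HIT | VC [19, 8]
  [8] addr=0x131 blk=19 s=3: VC-HIT | VC [15, 8]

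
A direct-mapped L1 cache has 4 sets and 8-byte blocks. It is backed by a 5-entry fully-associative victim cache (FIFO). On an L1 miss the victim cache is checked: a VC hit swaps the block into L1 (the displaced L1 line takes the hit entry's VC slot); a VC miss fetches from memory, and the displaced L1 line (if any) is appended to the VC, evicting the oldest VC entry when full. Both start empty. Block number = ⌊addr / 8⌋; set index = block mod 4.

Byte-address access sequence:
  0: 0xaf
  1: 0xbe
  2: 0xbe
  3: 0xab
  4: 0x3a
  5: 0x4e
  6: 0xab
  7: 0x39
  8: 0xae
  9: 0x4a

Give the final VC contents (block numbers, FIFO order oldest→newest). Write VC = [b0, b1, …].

VC = [23, 21]

#0 0xaf→b21/s1 MISS; vc=[]
#1 0xbe→b23/s3 MISS; vc=[]
#2 0xbe→b23/s3 L1-HIT; vc=[]
#3 0xab→b21/s1 L1-HIT; vc=[]
#4 0x3a→b7/s3 MISS; vc=[23]
#5 0x4e→b9/s1 MISS; vc=[23,21]
#6 0xab→b21/s1 VC-HIT; vc=[23,9]
#7 0x39→b7/s3 L1-HIT; vc=[23,9]
#8 0xae→b21/s1 L1-HIT; vc=[23,9]
#9 0x4a→b9/s1 VC-HIT; vc=[23,21]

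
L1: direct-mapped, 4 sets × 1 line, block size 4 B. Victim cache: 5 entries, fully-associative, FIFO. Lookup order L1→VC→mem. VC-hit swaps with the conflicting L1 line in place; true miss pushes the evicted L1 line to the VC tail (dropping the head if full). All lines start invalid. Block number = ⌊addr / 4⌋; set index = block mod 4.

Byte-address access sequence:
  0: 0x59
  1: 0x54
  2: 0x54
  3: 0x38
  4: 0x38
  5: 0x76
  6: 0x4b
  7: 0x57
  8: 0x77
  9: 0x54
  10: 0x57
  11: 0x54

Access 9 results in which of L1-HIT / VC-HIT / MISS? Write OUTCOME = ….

0: 0x59 (blk 22, set 2) → MISS  vc=[]
1: 0x54 (blk 21, set 1) → MISS  vc=[]
2: 0x54 (blk 21, set 1) → L1-HIT  vc=[]
3: 0x38 (blk 14, set 2) → MISS  vc=[22]
4: 0x38 (blk 14, set 2) → L1-HIT  vc=[22]
5: 0x76 (blk 29, set 1) → MISS  vc=[22, 21]
6: 0x4b (blk 18, set 2) → MISS  vc=[22, 21, 14]
7: 0x57 (blk 21, set 1) → VC-HIT  vc=[22, 29, 14]
8: 0x77 (blk 29, set 1) → VC-HIT  vc=[22, 21, 14]
9: 0x54 (blk 21, set 1) → VC-HIT  vc=[22, 29, 14]
10: 0x57 (blk 21, set 1) → L1-HIT  vc=[22, 29, 14]
11: 0x54 (blk 21, set 1) → L1-HIT  vc=[22, 29, 14]

OUTCOME = VC-HIT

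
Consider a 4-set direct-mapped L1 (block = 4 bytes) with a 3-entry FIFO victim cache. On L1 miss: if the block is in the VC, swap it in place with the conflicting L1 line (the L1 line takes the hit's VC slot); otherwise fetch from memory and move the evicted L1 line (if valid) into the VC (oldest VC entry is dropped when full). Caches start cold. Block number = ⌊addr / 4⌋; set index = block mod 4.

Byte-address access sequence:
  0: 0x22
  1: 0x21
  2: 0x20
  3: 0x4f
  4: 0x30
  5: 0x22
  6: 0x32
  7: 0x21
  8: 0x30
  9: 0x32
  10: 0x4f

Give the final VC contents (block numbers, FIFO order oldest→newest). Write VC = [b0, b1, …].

VC = [8]

  [0] addr=0x22 blk=8 s=0: MISS | VC []
  [1] addr=0x21 blk=8 s=0: L1-HIT | VC []
  [2] addr=0x20 blk=8 s=0: L1-HIT | VC []
  [3] addr=0x4f blk=19 s=3: MISS | VC []
  [4] addr=0x30 blk=12 s=0: MISS | VC [8]
  [5] addr=0x22 blk=8 s=0: VC-HIT | VC [12]
  [6] addr=0x32 blk=12 s=0: VC-HIT | VC [8]
  [7] addr=0x21 blk=8 s=0: VC-HIT | VC [12]
  [8] addr=0x30 blk=12 s=0: VC-HIT | VC [8]
  [9] addr=0x32 blk=12 s=0: L1-HIT | VC [8]
  [10] addr=0x4f blk=19 s=3: L1-HIT | VC [8]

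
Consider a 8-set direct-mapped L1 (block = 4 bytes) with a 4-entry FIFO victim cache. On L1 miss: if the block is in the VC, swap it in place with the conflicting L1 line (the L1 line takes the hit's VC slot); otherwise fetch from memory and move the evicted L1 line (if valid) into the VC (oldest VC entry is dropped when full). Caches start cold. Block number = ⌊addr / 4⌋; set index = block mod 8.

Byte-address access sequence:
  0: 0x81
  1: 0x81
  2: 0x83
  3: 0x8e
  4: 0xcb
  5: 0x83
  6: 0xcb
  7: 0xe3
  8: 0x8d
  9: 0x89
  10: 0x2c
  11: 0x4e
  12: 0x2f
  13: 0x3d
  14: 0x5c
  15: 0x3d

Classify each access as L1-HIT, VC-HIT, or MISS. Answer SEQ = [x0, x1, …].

  [0] addr=0x81 blk=32 s=0: MISS | VC []
  [1] addr=0x81 blk=32 s=0: L1-HIT | VC []
  [2] addr=0x83 blk=32 s=0: L1-HIT | VC []
  [3] addr=0x8e blk=35 s=3: MISS | VC []
  [4] addr=0xcb blk=50 s=2: MISS | VC []
  [5] addr=0x83 blk=32 s=0: L1-HIT | VC []
  [6] addr=0xcb blk=50 s=2: L1-HIT | VC []
  [7] addr=0xe3 blk=56 s=0: MISS | VC [32]
  [8] addr=0x8d blk=35 s=3: L1-HIT | VC [32]
  [9] addr=0x89 blk=34 s=2: MISS | VC [32, 50]
  [10] addr=0x2c blk=11 s=3: MISS | VC [32, 50, 35]
  [11] addr=0x4e blk=19 s=3: MISS | VC [32, 50, 35, 11]
  [12] addr=0x2f blk=11 s=3: VC-HIT | VC [32, 50, 35, 19]
  [13] addr=0x3d blk=15 s=7: MISS | VC [32, 50, 35, 19]
  [14] addr=0x5c blk=23 s=7: MISS | VC [50, 35, 19, 15]
  [15] addr=0x3d blk=15 s=7: VC-HIT | VC [50, 35, 19, 23]

SEQ = [MISS, L1-HIT, L1-HIT, MISS, MISS, L1-HIT, L1-HIT, MISS, L1-HIT, MISS, MISS, MISS, VC-HIT, MISS, MISS, VC-HIT]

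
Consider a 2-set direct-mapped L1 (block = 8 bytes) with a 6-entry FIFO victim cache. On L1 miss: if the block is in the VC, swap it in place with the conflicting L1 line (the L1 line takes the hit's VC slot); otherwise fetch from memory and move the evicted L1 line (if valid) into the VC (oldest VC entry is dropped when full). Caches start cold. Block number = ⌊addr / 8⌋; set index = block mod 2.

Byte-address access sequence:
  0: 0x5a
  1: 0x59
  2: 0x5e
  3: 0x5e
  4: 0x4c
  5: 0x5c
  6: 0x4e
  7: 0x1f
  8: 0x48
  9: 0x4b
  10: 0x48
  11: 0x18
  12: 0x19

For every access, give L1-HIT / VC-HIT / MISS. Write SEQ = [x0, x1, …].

SEQ = [MISS, L1-HIT, L1-HIT, L1-HIT, MISS, VC-HIT, VC-HIT, MISS, VC-HIT, L1-HIT, L1-HIT, VC-HIT, L1-HIT]

0: 0x5a (blk 11, set 1) → MISS  vc=[]
1: 0x59 (blk 11, set 1) → L1-HIT  vc=[]
2: 0x5e (blk 11, set 1) → L1-HIT  vc=[]
3: 0x5e (blk 11, set 1) → L1-HIT  vc=[]
4: 0x4c (blk 9, set 1) → MISS  vc=[11]
5: 0x5c (blk 11, set 1) → VC-HIT  vc=[9]
6: 0x4e (blk 9, set 1) → VC-HIT  vc=[11]
7: 0x1f (blk 3, set 1) → MISS  vc=[11, 9]
8: 0x48 (blk 9, set 1) → VC-HIT  vc=[11, 3]
9: 0x4b (blk 9, set 1) → L1-HIT  vc=[11, 3]
10: 0x48 (blk 9, set 1) → L1-HIT  vc=[11, 3]
11: 0x18 (blk 3, set 1) → VC-HIT  vc=[11, 9]
12: 0x19 (blk 3, set 1) → L1-HIT  vc=[11, 9]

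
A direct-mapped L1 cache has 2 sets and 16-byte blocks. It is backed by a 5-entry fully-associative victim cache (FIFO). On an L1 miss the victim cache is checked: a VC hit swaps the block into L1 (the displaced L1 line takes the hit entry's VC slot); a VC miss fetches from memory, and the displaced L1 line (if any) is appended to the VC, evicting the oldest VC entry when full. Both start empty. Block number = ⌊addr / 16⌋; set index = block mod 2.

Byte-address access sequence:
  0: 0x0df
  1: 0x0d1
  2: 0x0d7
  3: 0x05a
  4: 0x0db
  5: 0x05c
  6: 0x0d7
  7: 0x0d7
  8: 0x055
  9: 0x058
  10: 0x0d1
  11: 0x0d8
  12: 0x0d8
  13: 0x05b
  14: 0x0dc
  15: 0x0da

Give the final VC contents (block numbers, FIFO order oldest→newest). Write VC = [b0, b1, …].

VC = [5]

#0 0xdf→b13/s1 MISS; vc=[]
#1 0xd1→b13/s1 L1-HIT; vc=[]
#2 0xd7→b13/s1 L1-HIT; vc=[]
#3 0x5a→b5/s1 MISS; vc=[13]
#4 0xdb→b13/s1 VC-HIT; vc=[5]
#5 0x5c→b5/s1 VC-HIT; vc=[13]
#6 0xd7→b13/s1 VC-HIT; vc=[5]
#7 0xd7→b13/s1 L1-HIT; vc=[5]
#8 0x55→b5/s1 VC-HIT; vc=[13]
#9 0x58→b5/s1 L1-HIT; vc=[13]
#10 0xd1→b13/s1 VC-HIT; vc=[5]
#11 0xd8→b13/s1 L1-HIT; vc=[5]
#12 0xd8→b13/s1 L1-HIT; vc=[5]
#13 0x5b→b5/s1 VC-HIT; vc=[13]
#14 0xdc→b13/s1 VC-HIT; vc=[5]
#15 0xda→b13/s1 L1-HIT; vc=[5]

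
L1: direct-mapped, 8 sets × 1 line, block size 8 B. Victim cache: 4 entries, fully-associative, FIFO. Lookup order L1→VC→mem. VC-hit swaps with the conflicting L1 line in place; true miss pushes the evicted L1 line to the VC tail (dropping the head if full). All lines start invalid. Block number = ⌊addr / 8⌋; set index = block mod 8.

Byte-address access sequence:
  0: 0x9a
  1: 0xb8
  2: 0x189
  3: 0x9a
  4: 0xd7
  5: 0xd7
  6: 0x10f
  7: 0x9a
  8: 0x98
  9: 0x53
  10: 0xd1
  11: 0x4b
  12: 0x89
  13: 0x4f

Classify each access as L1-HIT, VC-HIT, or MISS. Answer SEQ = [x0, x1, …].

SEQ = [MISS, MISS, MISS, L1-HIT, MISS, L1-HIT, MISS, L1-HIT, L1-HIT, MISS, VC-HIT, MISS, MISS, VC-HIT]

  [0] addr=0x9a blk=19 s=3: MISS | VC []
  [1] addr=0xb8 blk=23 s=7: MISS | VC []
  [2] addr=0x189 blk=49 s=1: MISS | VC []
  [3] addr=0x9a blk=19 s=3: L1-HIT | VC []
  [4] addr=0xd7 blk=26 s=2: MISS | VC []
  [5] addr=0xd7 blk=26 s=2: L1-HIT | VC []
  [6] addr=0x10f blk=33 s=1: MISS | VC [49]
  [7] addr=0x9a blk=19 s=3: L1-HIT | VC [49]
  [8] addr=0x98 blk=19 s=3: L1-HIT | VC [49]
  [9] addr=0x53 blk=10 s=2: MISS | VC [49, 26]
  [10] addr=0xd1 blk=26 s=2: VC-HIT | VC [49, 10]
  [11] addr=0x4b blk=9 s=1: MISS | VC [49, 10, 33]
  [12] addr=0x89 blk=17 s=1: MISS | VC [49, 10, 33, 9]
  [13] addr=0x4f blk=9 s=1: VC-HIT | VC [49, 10, 33, 17]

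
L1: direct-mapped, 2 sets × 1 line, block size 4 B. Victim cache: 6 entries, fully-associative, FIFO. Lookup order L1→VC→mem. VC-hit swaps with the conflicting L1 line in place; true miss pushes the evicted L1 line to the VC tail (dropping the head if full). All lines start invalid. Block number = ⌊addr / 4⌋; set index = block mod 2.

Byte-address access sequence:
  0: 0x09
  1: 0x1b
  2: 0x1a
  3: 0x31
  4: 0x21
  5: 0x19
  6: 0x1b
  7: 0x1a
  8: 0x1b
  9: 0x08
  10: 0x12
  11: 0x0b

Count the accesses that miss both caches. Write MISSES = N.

  [0] addr=0x9 blk=2 s=0: MISS | VC []
  [1] addr=0x1b blk=6 s=0: MISS | VC [2]
  [2] addr=0x1a blk=6 s=0: L1-HIT | VC [2]
  [3] addr=0x31 blk=12 s=0: MISS | VC [2, 6]
  [4] addr=0x21 blk=8 s=0: MISS | VC [2, 6, 12]
  [5] addr=0x19 blk=6 s=0: VC-HIT | VC [2, 8, 12]
  [6] addr=0x1b blk=6 s=0: L1-HIT | VC [2, 8, 12]
  [7] addr=0x1a blk=6 s=0: L1-HIT | VC [2, 8, 12]
  [8] addr=0x1b blk=6 s=0: L1-HIT | VC [2, 8, 12]
  [9] addr=0x8 blk=2 s=0: VC-HIT | VC [6, 8, 12]
  [10] addr=0x12 blk=4 s=0: MISS | VC [6, 8, 12, 2]
  [11] addr=0xb blk=2 s=0: VC-HIT | VC [6, 8, 12, 4]

MISSES = 5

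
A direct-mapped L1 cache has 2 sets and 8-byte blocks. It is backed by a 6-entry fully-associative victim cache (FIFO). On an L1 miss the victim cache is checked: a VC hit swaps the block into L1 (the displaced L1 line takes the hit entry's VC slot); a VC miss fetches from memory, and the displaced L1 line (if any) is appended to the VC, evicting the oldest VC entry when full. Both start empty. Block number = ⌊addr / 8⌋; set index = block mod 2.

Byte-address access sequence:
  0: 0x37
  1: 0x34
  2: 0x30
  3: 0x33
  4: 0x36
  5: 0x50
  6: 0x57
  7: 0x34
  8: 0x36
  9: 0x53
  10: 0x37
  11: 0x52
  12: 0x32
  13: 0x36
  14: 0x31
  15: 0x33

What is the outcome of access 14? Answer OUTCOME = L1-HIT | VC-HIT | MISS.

  [0] addr=0x37 blk=6 s=0: MISS | VC []
  [1] addr=0x34 blk=6 s=0: L1-HIT | VC []
  [2] addr=0x30 blk=6 s=0: L1-HIT | VC []
  [3] addr=0x33 blk=6 s=0: L1-HIT | VC []
  [4] addr=0x36 blk=6 s=0: L1-HIT | VC []
  [5] addr=0x50 blk=10 s=0: MISS | VC [6]
  [6] addr=0x57 blk=10 s=0: L1-HIT | VC [6]
  [7] addr=0x34 blk=6 s=0: VC-HIT | VC [10]
  [8] addr=0x36 blk=6 s=0: L1-HIT | VC [10]
  [9] addr=0x53 blk=10 s=0: VC-HIT | VC [6]
  [10] addr=0x37 blk=6 s=0: VC-HIT | VC [10]
  [11] addr=0x52 blk=10 s=0: VC-HIT | VC [6]
  [12] addr=0x32 blk=6 s=0: VC-HIT | VC [10]
  [13] addr=0x36 blk=6 s=0: L1-HIT | VC [10]
  [14] addr=0x31 blk=6 s=0: L1-HIT | VC [10]
  [15] addr=0x33 blk=6 s=0: L1-HIT | VC [10]

OUTCOME = L1-HIT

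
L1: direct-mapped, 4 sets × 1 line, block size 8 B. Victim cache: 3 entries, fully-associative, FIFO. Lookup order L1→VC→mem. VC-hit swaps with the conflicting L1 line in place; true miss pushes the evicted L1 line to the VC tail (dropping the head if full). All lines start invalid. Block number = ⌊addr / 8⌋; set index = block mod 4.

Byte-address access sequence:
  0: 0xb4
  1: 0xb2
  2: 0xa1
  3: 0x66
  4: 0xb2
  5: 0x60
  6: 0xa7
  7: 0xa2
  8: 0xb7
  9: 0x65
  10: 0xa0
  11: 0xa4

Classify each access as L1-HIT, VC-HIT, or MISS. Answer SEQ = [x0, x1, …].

#0 0xb4→b22/s2 MISS; vc=[]
#1 0xb2→b22/s2 L1-HIT; vc=[]
#2 0xa1→b20/s0 MISS; vc=[]
#3 0x66→b12/s0 MISS; vc=[20]
#4 0xb2→b22/s2 L1-HIT; vc=[20]
#5 0x60→b12/s0 L1-HIT; vc=[20]
#6 0xa7→b20/s0 VC-HIT; vc=[12]
#7 0xa2→b20/s0 L1-HIT; vc=[12]
#8 0xb7→b22/s2 L1-HIT; vc=[12]
#9 0x65→b12/s0 VC-HIT; vc=[20]
#10 0xa0→b20/s0 VC-HIT; vc=[12]
#11 0xa4→b20/s0 L1-HIT; vc=[12]

SEQ = [MISS, L1-HIT, MISS, MISS, L1-HIT, L1-HIT, VC-HIT, L1-HIT, L1-HIT, VC-HIT, VC-HIT, L1-HIT]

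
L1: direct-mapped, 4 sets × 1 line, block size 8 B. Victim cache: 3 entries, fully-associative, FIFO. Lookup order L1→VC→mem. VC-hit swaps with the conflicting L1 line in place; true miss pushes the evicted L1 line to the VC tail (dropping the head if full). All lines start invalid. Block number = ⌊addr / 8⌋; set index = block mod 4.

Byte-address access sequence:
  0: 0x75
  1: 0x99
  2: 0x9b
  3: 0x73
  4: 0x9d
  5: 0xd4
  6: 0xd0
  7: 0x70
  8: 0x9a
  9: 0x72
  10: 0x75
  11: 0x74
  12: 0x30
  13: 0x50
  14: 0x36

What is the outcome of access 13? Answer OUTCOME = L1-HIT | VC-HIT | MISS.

0: 0x75 (blk 14, set 2) → MISS  vc=[]
1: 0x99 (blk 19, set 3) → MISS  vc=[]
2: 0x9b (blk 19, set 3) → L1-HIT  vc=[]
3: 0x73 (blk 14, set 2) → L1-HIT  vc=[]
4: 0x9d (blk 19, set 3) → L1-HIT  vc=[]
5: 0xd4 (blk 26, set 2) → MISS  vc=[14]
6: 0xd0 (blk 26, set 2) → L1-HIT  vc=[14]
7: 0x70 (blk 14, set 2) → VC-HIT  vc=[26]
8: 0x9a (blk 19, set 3) → L1-HIT  vc=[26]
9: 0x72 (blk 14, set 2) → L1-HIT  vc=[26]
10: 0x75 (blk 14, set 2) → L1-HIT  vc=[26]
11: 0x74 (blk 14, set 2) → L1-HIT  vc=[26]
12: 0x30 (blk 6, set 2) → MISS  vc=[26, 14]
13: 0x50 (blk 10, set 2) → MISS  vc=[26, 14, 6]
14: 0x36 (blk 6, set 2) → VC-HIT  vc=[26, 14, 10]

OUTCOME = MISS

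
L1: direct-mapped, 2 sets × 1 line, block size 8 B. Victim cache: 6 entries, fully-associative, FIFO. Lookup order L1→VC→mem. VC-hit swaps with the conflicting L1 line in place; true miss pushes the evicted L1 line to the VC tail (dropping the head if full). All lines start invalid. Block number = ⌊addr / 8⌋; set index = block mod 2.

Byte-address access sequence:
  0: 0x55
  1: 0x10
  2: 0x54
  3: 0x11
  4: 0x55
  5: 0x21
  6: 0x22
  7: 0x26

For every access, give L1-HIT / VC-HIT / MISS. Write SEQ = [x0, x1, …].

SEQ = [MISS, MISS, VC-HIT, VC-HIT, VC-HIT, MISS, L1-HIT, L1-HIT]

#0 0x55→b10/s0 MISS; vc=[]
#1 0x10→b2/s0 MISS; vc=[10]
#2 0x54→b10/s0 VC-HIT; vc=[2]
#3 0x11→b2/s0 VC-HIT; vc=[10]
#4 0x55→b10/s0 VC-HIT; vc=[2]
#5 0x21→b4/s0 MISS; vc=[2,10]
#6 0x22→b4/s0 L1-HIT; vc=[2,10]
#7 0x26→b4/s0 L1-HIT; vc=[2,10]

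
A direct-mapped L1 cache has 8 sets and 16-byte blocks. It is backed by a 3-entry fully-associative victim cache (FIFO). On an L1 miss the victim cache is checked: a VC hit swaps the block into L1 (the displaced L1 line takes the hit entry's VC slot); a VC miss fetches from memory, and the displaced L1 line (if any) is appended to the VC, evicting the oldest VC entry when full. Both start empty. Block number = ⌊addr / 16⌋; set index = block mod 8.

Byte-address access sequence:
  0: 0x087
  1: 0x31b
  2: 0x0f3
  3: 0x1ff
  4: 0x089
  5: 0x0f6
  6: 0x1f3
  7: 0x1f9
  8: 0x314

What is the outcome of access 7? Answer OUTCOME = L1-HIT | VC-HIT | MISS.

OUTCOME = L1-HIT

#0 0x87→b8/s0 MISS; vc=[]
#1 0x31b→b49/s1 MISS; vc=[]
#2 0xf3→b15/s7 MISS; vc=[]
#3 0x1ff→b31/s7 MISS; vc=[15]
#4 0x89→b8/s0 L1-HIT; vc=[15]
#5 0xf6→b15/s7 VC-HIT; vc=[31]
#6 0x1f3→b31/s7 VC-HIT; vc=[15]
#7 0x1f9→b31/s7 L1-HIT; vc=[15]
#8 0x314→b49/s1 L1-HIT; vc=[15]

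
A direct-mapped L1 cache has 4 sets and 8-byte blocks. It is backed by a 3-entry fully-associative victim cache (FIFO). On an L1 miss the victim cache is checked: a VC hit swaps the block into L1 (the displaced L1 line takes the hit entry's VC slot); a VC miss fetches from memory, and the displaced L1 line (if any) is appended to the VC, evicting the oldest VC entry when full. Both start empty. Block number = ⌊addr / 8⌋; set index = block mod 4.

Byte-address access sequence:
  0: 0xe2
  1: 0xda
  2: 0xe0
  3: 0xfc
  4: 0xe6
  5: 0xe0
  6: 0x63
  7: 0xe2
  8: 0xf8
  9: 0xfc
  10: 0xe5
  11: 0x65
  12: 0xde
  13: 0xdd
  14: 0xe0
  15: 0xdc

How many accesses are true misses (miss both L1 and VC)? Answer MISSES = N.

#0 0xe2→b28/s0 MISS; vc=[]
#1 0xda→b27/s3 MISS; vc=[]
#2 0xe0→b28/s0 L1-HIT; vc=[]
#3 0xfc→b31/s3 MISS; vc=[27]
#4 0xe6→b28/s0 L1-HIT; vc=[27]
#5 0xe0→b28/s0 L1-HIT; vc=[27]
#6 0x63→b12/s0 MISS; vc=[27,28]
#7 0xe2→b28/s0 VC-HIT; vc=[27,12]
#8 0xf8→b31/s3 L1-HIT; vc=[27,12]
#9 0xfc→b31/s3 L1-HIT; vc=[27,12]
#10 0xe5→b28/s0 L1-HIT; vc=[27,12]
#11 0x65→b12/s0 VC-HIT; vc=[27,28]
#12 0xde→b27/s3 VC-HIT; vc=[31,28]
#13 0xdd→b27/s3 L1-HIT; vc=[31,28]
#14 0xe0→b28/s0 VC-HIT; vc=[31,12]
#15 0xdc→b27/s3 L1-HIT; vc=[31,12]

MISSES = 4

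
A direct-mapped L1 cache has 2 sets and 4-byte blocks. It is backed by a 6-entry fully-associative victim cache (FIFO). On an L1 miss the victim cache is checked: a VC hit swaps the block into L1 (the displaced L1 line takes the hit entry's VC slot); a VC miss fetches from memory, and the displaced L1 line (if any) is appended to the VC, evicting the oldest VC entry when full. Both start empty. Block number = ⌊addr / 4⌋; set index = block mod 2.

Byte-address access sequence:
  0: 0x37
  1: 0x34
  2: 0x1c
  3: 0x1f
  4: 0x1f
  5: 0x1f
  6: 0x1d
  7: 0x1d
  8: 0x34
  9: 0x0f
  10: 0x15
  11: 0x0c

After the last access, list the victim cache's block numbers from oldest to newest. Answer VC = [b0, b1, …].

0: 0x37 (blk 13, set 1) → MISS  vc=[]
1: 0x34 (blk 13, set 1) → L1-HIT  vc=[]
2: 0x1c (blk 7, set 1) → MISS  vc=[13]
3: 0x1f (blk 7, set 1) → L1-HIT  vc=[13]
4: 0x1f (blk 7, set 1) → L1-HIT  vc=[13]
5: 0x1f (blk 7, set 1) → L1-HIT  vc=[13]
6: 0x1d (blk 7, set 1) → L1-HIT  vc=[13]
7: 0x1d (blk 7, set 1) → L1-HIT  vc=[13]
8: 0x34 (blk 13, set 1) → VC-HIT  vc=[7]
9: 0xf (blk 3, set 1) → MISS  vc=[7, 13]
10: 0x15 (blk 5, set 1) → MISS  vc=[7, 13, 3]
11: 0xc (blk 3, set 1) → VC-HIT  vc=[7, 13, 5]

VC = [7, 13, 5]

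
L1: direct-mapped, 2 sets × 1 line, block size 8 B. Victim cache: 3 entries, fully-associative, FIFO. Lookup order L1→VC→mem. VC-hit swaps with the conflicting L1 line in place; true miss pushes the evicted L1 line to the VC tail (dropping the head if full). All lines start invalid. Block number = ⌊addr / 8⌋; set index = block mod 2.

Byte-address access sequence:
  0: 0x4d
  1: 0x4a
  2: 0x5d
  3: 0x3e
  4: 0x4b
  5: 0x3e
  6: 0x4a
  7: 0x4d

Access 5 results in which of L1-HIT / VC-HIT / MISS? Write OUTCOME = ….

OUTCOME = VC-HIT

0: 0x4d (blk 9, set 1) → MISS  vc=[]
1: 0x4a (blk 9, set 1) → L1-HIT  vc=[]
2: 0x5d (blk 11, set 1) → MISS  vc=[9]
3: 0x3e (blk 7, set 1) → MISS  vc=[9, 11]
4: 0x4b (blk 9, set 1) → VC-HIT  vc=[7, 11]
5: 0x3e (blk 7, set 1) → VC-HIT  vc=[9, 11]
6: 0x4a (blk 9, set 1) → VC-HIT  vc=[7, 11]
7: 0x4d (blk 9, set 1) → L1-HIT  vc=[7, 11]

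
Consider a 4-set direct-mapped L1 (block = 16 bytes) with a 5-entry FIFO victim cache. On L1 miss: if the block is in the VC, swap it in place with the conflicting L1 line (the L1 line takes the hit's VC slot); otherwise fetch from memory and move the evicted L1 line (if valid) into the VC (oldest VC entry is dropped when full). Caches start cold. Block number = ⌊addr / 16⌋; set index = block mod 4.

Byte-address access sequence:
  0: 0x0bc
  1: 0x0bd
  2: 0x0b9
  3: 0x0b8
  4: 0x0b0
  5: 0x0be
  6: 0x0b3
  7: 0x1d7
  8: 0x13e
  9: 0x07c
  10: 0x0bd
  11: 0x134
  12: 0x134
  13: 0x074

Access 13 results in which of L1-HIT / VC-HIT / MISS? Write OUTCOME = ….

  [0] addr=0xbc blk=11 s=3: MISS | VC []
  [1] addr=0xbd blk=11 s=3: L1-HIT | VC []
  [2] addr=0xb9 blk=11 s=3: L1-HIT | VC []
  [3] addr=0xb8 blk=11 s=3: L1-HIT | VC []
  [4] addr=0xb0 blk=11 s=3: L1-HIT | VC []
  [5] addr=0xbe blk=11 s=3: L1-HIT | VC []
  [6] addr=0xb3 blk=11 s=3: L1-HIT | VC []
  [7] addr=0x1d7 blk=29 s=1: MISS | VC []
  [8] addr=0x13e blk=19 s=3: MISS | VC [11]
  [9] addr=0x7c blk=7 s=3: MISS | VC [11, 19]
  [10] addr=0xbd blk=11 s=3: VC-HIT | VC [7, 19]
  [11] addr=0x134 blk=19 s=3: VC-HIT | VC [7, 11]
  [12] addr=0x134 blk=19 s=3: L1-HIT | VC [7, 11]
  [13] addr=0x74 blk=7 s=3: VC-HIT | VC [19, 11]

OUTCOME = VC-HIT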